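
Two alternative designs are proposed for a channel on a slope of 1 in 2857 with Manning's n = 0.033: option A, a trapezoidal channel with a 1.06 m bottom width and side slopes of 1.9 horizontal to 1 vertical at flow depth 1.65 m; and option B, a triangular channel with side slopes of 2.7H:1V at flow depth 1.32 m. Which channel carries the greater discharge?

Channel A: With bottom width b = 1.06 m and side slope z = 1.9: A = (b + zy)y = (1.06 + 1.9×1.65)×1.65 = 6.922 m²; P = b + 2y√(1+z²) = 1.06 + 2×1.65×2.147 = 8.145 m. Hydraulic radius R = A/P = 6.922/8.145 = 0.8498 m. Q_A = (1/0.033)·6.922·0.8498^(2/3)·√0.00035 = 3.521 m³/s.
Channel B: For a triangular section with side slope z = 2.7: A = zy² = 2.7×1.32² = 4.704 m²; P = 2y√(1+z²) = 2×1.32×2.879 = 7.601 m. Hydraulic radius R = A/P = 4.704/7.601 = 0.6189 m. Q_B = (1/0.033)·4.704·0.6189^(2/3)·√0.00035 = 1.937 m³/s.
Q_A = 3.521 m³/s vs Q_B = 1.937 m³/s, so channel A carries more.

channel A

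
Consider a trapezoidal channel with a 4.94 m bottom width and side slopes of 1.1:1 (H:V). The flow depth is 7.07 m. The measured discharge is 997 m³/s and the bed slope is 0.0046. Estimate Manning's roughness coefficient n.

n = 0.014

With bottom width b = 4.94 m and side slope z = 1.1: A = (b + zy)y = (4.94 + 1.1×7.07)×7.07 = 89.91 m²; P = b + 2y√(1+z²) = 4.94 + 2×7.07×1.487 = 25.96 m.
Hydraulic radius R = A/P = 89.91/25.96 = 3.463 m.
Rearranging Manning's equation: n = (1/Q) A R^(2/3) S^(1/2) = (1/997) × 89.91 × 3.463^(2/3) × √0.0046 = 0.014.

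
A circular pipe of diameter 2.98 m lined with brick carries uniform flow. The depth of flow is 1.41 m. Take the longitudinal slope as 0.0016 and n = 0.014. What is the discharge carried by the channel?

For a circular section of diameter D = 2.98 m at depth y = 1.41 m, the central angle is θ = 2 arccos(1 − 2y/D) = 3.034 rad. Then A = (D²/8)(θ − sin θ) = 3.249 m² and P = Dθ/2 = 4.521 m.
Hydraulic radius R = A/P = 3.249/4.521 = 0.7187 m.
Manning's equation: Q = (1/n) A R^(2/3) S^(1/2) = (1/0.014) × 3.249 × 0.7187^(2/3) × 0.0016^(1/2) = 7.45 m³/s.

Q = 7.45 m³/s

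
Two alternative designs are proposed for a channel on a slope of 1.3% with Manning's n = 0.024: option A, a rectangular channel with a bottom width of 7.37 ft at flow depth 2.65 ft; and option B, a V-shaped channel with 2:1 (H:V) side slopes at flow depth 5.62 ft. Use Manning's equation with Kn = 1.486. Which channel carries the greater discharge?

channel B

Channel A: Flow area A = b·y = 7.37 × 2.65 = 19.53 ft². Wetted perimeter P = b + 2y = 7.37 + 2×2.65 = 12.67 ft. Hydraulic radius R = A/P = 19.53/12.67 = 1.541 ft. Q_A = (1.486/0.024)·19.53·1.541^(2/3)·√0.013 = 184 ft³/s.
Channel B: For a triangular section with side slope z = 2: A = zy² = 2×5.62² = 63.17 ft²; P = 2y√(1+z²) = 2×5.62×2.236 = 25.13 ft. Hydraulic radius R = A/P = 63.17/25.13 = 2.513 ft. Q_B = (1.486/0.024)·63.17·2.513^(2/3)·√0.013 = 824.4 ft³/s.
Q_A = 184 ft³/s vs Q_B = 824.4 ft³/s, so channel B carries more.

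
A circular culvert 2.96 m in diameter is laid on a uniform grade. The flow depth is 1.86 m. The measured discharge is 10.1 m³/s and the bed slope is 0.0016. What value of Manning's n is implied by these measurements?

n = 0.0161

For a circular section of diameter D = 2.96 m at depth y = 1.86 m, the central angle is θ = 2 arccos(1 − 2y/D) = 3.661 rad. Then A = (D²/8)(θ − sin θ) = 4.553 m² and P = Dθ/2 = 5.418 m.
Hydraulic radius R = A/P = 4.553/5.418 = 0.8403 m.
Rearranging Manning's equation: n = (1/Q) A R^(2/3) S^(1/2) = (1/10.1) × 4.553 × 0.8403^(2/3) × √0.0016 = 0.0161.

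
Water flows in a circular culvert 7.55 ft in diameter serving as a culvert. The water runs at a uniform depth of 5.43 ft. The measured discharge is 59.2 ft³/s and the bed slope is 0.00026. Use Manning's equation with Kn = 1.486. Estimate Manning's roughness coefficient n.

n = 0.024

For a circular section of diameter D = 7.55 ft at depth y = 5.43 ft, the central angle is θ = 2 arccos(1 − 2y/D) = 4.049 rad. Then A = (D²/8)(θ − sin θ) = 34.47 ft² and P = Dθ/2 = 15.29 ft.
Hydraulic radius R = A/P = 34.47/15.29 = 2.255 ft.
Rearranging Manning's equation: n = (1.486/Q) A R^(2/3) S^(1/2) = (1.486/59.2) × 34.47 × 2.255^(2/3) × √0.00026 = 0.024.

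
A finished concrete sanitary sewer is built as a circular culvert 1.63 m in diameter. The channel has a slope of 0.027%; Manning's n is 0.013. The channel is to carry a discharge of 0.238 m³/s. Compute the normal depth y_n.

y_n = 0.447 m

Manning's equation rearranged: A R^(2/3) = nQ / (1·√S) = 0.013 × 0.238 / (√0.00027) = 0.1883.
At y = 0.484 m: A R^(2/3) = 0.2202 — over.
At y = 0.394 m: A R^(2/3) = 0.1469 — short.
At y = 0.447 m: A R^(2/3) = 0.1886 — close enough.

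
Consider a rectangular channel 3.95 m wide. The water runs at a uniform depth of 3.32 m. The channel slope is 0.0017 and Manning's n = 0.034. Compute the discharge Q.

Q = 18.3 m³/s

Flow area A = b·y = 3.95 × 3.32 = 13.11 m². Wetted perimeter P = b + 2y = 3.95 + 2×3.32 = 10.59 m.
Hydraulic radius R = A/P = 13.11/10.59 = 1.238 m.
Manning's equation: Q = (1/n) A R^(2/3) S^(1/2) = (1/0.034) × 13.11 × 1.238^(2/3) × 0.0017^(1/2) = 18.3 m³/s.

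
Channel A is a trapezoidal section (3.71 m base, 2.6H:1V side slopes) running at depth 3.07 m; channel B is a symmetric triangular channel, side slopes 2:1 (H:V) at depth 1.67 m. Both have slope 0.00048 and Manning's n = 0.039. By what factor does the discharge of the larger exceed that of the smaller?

Channel A: With bottom width b = 3.71 m and side slope z = 2.6: A = (b + zy)y = (3.71 + 2.6×3.07)×3.07 = 35.89 m²; P = b + 2y√(1+z²) = 3.71 + 2×3.07×2.786 = 20.81 m. Hydraulic radius R = A/P = 35.89/20.81 = 1.725 m. Q_A = (1/0.039)·35.89·1.725^(2/3)·√0.00048 = 29 m³/s.
Channel B: For a triangular section with side slope z = 2: A = zy² = 2×1.67² = 5.578 m²; P = 2y√(1+z²) = 2×1.67×2.236 = 7.468 m. Hydraulic radius R = A/P = 5.578/7.468 = 0.7468 m. Q_B = (1/0.039)·5.578·0.7468^(2/3)·√0.00048 = 2.579 m³/s.
The larger discharge is 29 m³/s and the smaller is 2.579 m³/s; the ratio is 11.2.

11.2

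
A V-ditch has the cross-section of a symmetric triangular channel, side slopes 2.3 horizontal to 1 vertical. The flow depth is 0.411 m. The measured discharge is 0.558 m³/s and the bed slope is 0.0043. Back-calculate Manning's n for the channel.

n = 0.015

For a triangular section with side slope z = 2.3: A = zy² = 2.3×0.411² = 0.3885 m²; P = 2y√(1+z²) = 2×0.411×2.508 = 2.062 m.
Hydraulic radius R = A/P = 0.3885/2.062 = 0.1885 m.
Rearranging Manning's equation: n = (1/Q) A R^(2/3) S^(1/2) = (1/0.558) × 0.3885 × 0.1885^(2/3) × √0.0043 = 0.015.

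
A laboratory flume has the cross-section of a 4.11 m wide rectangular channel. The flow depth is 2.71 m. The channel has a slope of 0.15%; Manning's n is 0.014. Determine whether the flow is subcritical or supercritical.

subcritical

Flow area A = b·y = 4.11 × 2.71 = 11.14 m². Wetted perimeter P = b + 2y = 4.11 + 2×2.71 = 9.53 m.
Hydraulic radius R = A/P = 11.14/9.53 = 1.169 m.
V = (1/n) R^(2/3) √S = (1/0.014) × 1.169^(2/3) × √0.0015 = 3.069 m/s. Hydraulic depth D_h = A/T = 11.14/4.11 = 2.71 m.
Froude number Fr = V/√(g·D_h) = 3.069/√(9.81×2.71) = 0.595, which is less than 1, so the flow is subcritical.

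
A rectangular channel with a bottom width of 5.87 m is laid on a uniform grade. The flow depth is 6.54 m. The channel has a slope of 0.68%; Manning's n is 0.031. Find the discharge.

Flow area A = b·y = 5.87 × 6.54 = 38.39 m². Wetted perimeter P = b + 2y = 5.87 + 2×6.54 = 18.95 m.
Hydraulic radius R = A/P = 38.39/18.95 = 2.026 m.
Manning's equation: Q = (1/n) A R^(2/3) S^(1/2) = (1/0.031) × 38.39 × 2.026^(2/3) × 0.0068^(1/2) = 163 m³/s.

Q = 163 m³/s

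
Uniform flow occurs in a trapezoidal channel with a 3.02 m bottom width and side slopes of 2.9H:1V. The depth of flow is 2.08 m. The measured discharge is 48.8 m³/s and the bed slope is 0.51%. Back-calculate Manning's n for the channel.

n = 0.031

With bottom width b = 3.02 m and side slope z = 2.9: A = (b + zy)y = (3.02 + 2.9×2.08)×2.08 = 18.83 m²; P = b + 2y√(1+z²) = 3.02 + 2×2.08×3.068 = 15.78 m.
Hydraulic radius R = A/P = 18.83/15.78 = 1.193 m.
Rearranging Manning's equation: n = (1/Q) A R^(2/3) S^(1/2) = (1/48.8) × 18.83 × 1.193^(2/3) × √0.0051 = 0.031.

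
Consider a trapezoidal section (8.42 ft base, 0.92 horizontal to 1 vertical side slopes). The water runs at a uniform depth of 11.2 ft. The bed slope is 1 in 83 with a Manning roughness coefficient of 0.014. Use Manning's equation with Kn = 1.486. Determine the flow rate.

With bottom width b = 8.42 ft and side slope z = 0.92: A = (b + zy)y = (8.42 + 0.92×11.2)×11.2 = 209.7 ft²; P = b + 2y√(1+z²) = 8.42 + 2×11.2×1.359 = 38.86 ft.
Hydraulic radius R = A/P = 209.7/38.86 = 5.397 ft.
Manning's equation: Q = (1.486/n) A R^(2/3) S^(1/2) = (1.486/0.014) × 209.7 × 5.397^(2/3) × 0.01205^(1/2) = 7520 ft³/s.

Q = 7520 ft³/s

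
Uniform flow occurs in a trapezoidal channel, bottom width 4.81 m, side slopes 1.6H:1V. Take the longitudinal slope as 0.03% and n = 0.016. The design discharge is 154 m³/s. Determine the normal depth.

Manning's equation rearranged: A R^(2/3) = nQ / (1·√S) = 0.016 × 154 / (√0.0003) = 142.3.
Try y = 6.53 m: A R^(2/3) = 224.5 — too large.
Try y = 4.52 m: A R^(2/3) = 99.97 — too small.
Try y = 5.32 m: A R^(2/3) = 142.4 — matches.

y_n = 5.32 m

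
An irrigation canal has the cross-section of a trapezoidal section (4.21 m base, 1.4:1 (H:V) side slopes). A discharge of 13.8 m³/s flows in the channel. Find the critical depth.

At critical depth, Q² T / (g A³) = 1, i.e. A³/T = Q²/g = 13.8²/9.81 = 19.41.
Trying y = 1.02 m: A³/T = 26.92 — too large.
Trying y = 0.925 m: A³/T = 19.42 — close enough.

y_c = 0.925 m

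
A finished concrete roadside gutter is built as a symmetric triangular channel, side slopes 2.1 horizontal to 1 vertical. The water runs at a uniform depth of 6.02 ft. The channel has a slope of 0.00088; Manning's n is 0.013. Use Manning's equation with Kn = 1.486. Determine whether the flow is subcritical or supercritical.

subcritical

For a triangular section with side slope z = 2.1: A = zy² = 2.1×6.02² = 76.1 ft²; P = 2y√(1+z²) = 2×6.02×2.326 = 28 ft.
Hydraulic radius R = A/P = 76.1/28 = 2.718 ft.
V = (1.486/n) R^(2/3) √S = (1.486/0.013) × 2.718^(2/3) × √0.00088 = 6.604 ft/s. Hydraulic depth D_h = A/T = 76.1/25.28 = 3.01 ft.
Froude number Fr = V/√(g·D_h) = 6.604/√(32.2×3.01) = 0.671, which is less than 1, so the flow is subcritical.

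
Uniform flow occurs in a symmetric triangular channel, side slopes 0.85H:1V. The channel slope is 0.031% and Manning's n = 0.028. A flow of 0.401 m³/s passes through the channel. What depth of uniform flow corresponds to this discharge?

y_n = 1.19 m

Manning's equation rearranged: A R^(2/3) = nQ / (1·√S) = 0.028 × 0.401 / (√0.00031) = 0.6377.
Try y = 1.04 m: A R^(2/3) = 0.445 — too small.
Try y = 1.32 m: A R^(2/3) = 0.8404 — too large.
Try y = 1.19 m: A R^(2/3) = 0.6374 — matches.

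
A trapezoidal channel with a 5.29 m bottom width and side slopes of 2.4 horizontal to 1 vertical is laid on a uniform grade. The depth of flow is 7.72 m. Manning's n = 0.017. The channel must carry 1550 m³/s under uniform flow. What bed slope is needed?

With bottom width b = 5.29 m and side slope z = 2.4: A = (b + zy)y = (5.29 + 2.4×7.72)×7.72 = 183.9 m²; P = b + 2y√(1+z²) = 5.29 + 2×7.72×2.6 = 45.43 m.
Hydraulic radius R = A/P = 183.9/45.43 = 4.047 m.
From Manning's equation, S = [nQ / (1 A R^(2/3))]² = [0.017 × 1550 / (1 × 183.9 × 4.047^(2/3))]² = 0.00318.

S = 0.00318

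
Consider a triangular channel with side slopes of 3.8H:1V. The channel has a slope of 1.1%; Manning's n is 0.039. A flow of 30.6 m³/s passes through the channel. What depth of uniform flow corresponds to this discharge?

Manning's equation rearranged: A R^(2/3) = nQ / (1·√S) = 0.039 × 30.6 / (√0.011) = 11.38.
Try y = 1.27 m: A R^(2/3) = 4.428 — low.
Try y = 2.2 m: A R^(2/3) = 19.17 — high.
Try y = 1.81 m: A R^(2/3) = 11.39 — close enough.

y_n = 1.81 m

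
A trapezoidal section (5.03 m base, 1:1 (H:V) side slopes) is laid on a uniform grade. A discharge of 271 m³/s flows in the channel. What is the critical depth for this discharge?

At critical depth, Q² T / (g A³) = 1, i.e. A³/T = Q²/g = 271²/9.81 = 7486.
At y = 3.38 m: A³/T = 1948 — low.
At y = 5.29 m: A³/T = 10420 — high.
At y = 4.85 m: A³/T = 7470 — close enough.

y_c = 4.85 m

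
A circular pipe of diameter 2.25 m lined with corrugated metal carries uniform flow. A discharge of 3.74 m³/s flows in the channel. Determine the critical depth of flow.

y_c = 0.89 m

At critical depth, Q² T / (g A³) = 1, i.e. A³/T = Q²/g = 3.74²/9.81 = 1.426.
Try y = 1.1 m: A³/T = 3.205 — high.
Try y = 0.641 m: A³/T = 0.4007 — low.
Try y = 0.89 m: A³/T = 1.424 — matches.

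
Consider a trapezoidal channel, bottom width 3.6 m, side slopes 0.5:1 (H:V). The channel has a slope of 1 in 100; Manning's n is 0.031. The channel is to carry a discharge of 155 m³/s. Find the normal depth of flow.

y_n = 4.92 m

Manning's equation rearranged: A R^(2/3) = nQ / (1·√S) = 0.031 × 155 / (√0.01) = 48.05.
Try y = 4.19 m: A R^(2/3) = 35.83 — short.
Try y = 5.83 m: A R^(2/3) = 65.86 — over.
Try y = 4.92 m: A R^(2/3) = 47.99 — ≈ 48.05.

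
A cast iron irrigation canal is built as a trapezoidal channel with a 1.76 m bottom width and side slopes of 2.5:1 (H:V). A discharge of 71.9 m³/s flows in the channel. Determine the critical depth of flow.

y_c = 2.46 m

At critical depth, Q² T / (g A³) = 1, i.e. A³/T = Q²/g = 71.9²/9.81 = 527.
Trying y = 2.92 m: A³/T = 1132 — too large.
Trying y = 2.12 m: A³/T = 271.3 — too small.
Trying y = 2.46 m: A³/T = 524 — close enough.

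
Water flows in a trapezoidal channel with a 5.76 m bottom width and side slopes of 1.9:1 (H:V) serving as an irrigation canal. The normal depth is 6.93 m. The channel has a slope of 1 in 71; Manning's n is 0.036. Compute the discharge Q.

With bottom width b = 5.76 m and side slope z = 1.9: A = (b + zy)y = (5.76 + 1.9×6.93)×6.93 = 131.2 m²; P = b + 2y√(1+z²) = 5.76 + 2×6.93×2.147 = 35.52 m.
Hydraulic radius R = A/P = 131.2/35.52 = 3.693 m.
Manning's equation: Q = (1/n) A R^(2/3) S^(1/2) = (1/0.036) × 131.2 × 3.693^(2/3) × 0.01408^(1/2) = 1030 m³/s.

Q = 1030 m³/s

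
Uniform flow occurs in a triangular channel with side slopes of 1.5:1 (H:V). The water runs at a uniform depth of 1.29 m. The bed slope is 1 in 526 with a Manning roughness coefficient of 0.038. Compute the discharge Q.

For a triangular section with side slope z = 1.5: A = zy² = 1.5×1.29² = 2.496 m²; P = 2y√(1+z²) = 2×1.29×1.803 = 4.651 m.
Hydraulic radius R = A/P = 2.496/4.651 = 0.5367 m.
Manning's equation: Q = (1/n) A R^(2/3) S^(1/2) = (1/0.038) × 2.496 × 0.5367^(2/3) × 0.001901^(1/2) = 1.89 m³/s.

Q = 1.89 m³/s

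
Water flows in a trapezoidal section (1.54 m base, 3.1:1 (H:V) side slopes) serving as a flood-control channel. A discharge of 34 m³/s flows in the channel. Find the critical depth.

At critical depth, Q² T / (g A³) = 1, i.e. A³/T = Q²/g = 34²/9.81 = 117.8.
Try y = 1.83 m: A³/T = 178.5 — high.
Try y = 1.4 m: A³/T = 54.58 — low.
Try y = 1.67 m: A³/T = 118.7 — ≈ 117.8.

y_c = 1.67 m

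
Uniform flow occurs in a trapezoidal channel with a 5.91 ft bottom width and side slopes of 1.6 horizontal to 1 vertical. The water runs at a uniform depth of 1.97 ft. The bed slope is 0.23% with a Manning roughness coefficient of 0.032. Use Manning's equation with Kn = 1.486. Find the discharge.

Q = 48.3 ft³/s

With bottom width b = 5.91 ft and side slope z = 1.6: A = (b + zy)y = (5.91 + 1.6×1.97)×1.97 = 17.85 ft²; P = b + 2y√(1+z²) = 5.91 + 2×1.97×1.887 = 13.34 ft.
Hydraulic radius R = A/P = 17.85/13.34 = 1.338 ft.
Manning's equation: Q = (1.486/n) A R^(2/3) S^(1/2) = (1.486/0.032) × 17.85 × 1.338^(2/3) × 0.0023^(1/2) = 48.3 ft³/s.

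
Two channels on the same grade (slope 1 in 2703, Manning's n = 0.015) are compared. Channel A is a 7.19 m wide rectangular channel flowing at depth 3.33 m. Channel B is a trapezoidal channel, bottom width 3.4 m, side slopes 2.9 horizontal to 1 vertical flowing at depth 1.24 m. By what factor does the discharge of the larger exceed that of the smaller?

4.66

Channel A: Flow area A = b·y = 7.19 × 3.33 = 23.94 m². Wetted perimeter P = b + 2y = 7.19 + 2×3.33 = 13.85 m. Hydraulic radius R = A/P = 23.94/13.85 = 1.729 m. Q_A = (1/0.015)·23.94·1.729^(2/3)·√0.00037 = 44.22 m³/s.
Channel B: With bottom width b = 3.4 m and side slope z = 2.9: A = (b + zy)y = (3.4 + 2.9×1.24)×1.24 = 8.675 m²; P = b + 2y√(1+z²) = 3.4 + 2×1.24×3.068 = 11.01 m. Hydraulic radius R = A/P = 8.675/11.01 = 0.7881 m. Q_B = (1/0.015)·8.675·0.7881^(2/3)·√0.00037 = 9.491 m³/s.
The larger discharge is 44.22 m³/s and the smaller is 9.491 m³/s; the ratio is 4.66.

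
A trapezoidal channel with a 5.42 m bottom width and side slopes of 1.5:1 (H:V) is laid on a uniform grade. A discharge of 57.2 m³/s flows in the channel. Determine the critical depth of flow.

y_c = 1.88 m

At critical depth, Q² T / (g A³) = 1, i.e. A³/T = Q²/g = 57.2²/9.81 = 333.5.
At y = 2.23 m: A³/T = 616.6 — too large.
At y = 1.88 m: A³/T = 336.1 — close enough.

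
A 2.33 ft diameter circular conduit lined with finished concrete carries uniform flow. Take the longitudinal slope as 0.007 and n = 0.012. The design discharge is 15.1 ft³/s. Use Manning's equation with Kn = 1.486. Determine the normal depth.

Manning's equation rearranged: A R^(2/3) = nQ / (1.486·√S) = 0.012 × 15.1 / (1.486 × √0.007) = 1.457.
Trying y = 0.919 ft: A R^(2/3) = 0.9767 — low.
Trying y = 1.43 ft: A R^(2/3) = 2.068 — high.
Trying y = 1.15 ft: A R^(2/3) = 1.455 — ≈ 1.457.

y_n = 1.15 ft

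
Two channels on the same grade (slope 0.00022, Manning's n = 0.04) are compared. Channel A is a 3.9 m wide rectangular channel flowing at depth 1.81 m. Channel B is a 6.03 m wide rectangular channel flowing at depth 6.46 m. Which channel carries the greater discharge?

Channel A: Flow area A = b·y = 3.9 × 1.81 = 7.059 m². Wetted perimeter P = b + 2y = 3.9 + 2×1.81 = 7.52 m. Hydraulic radius R = A/P = 7.059/7.52 = 0.9387 m. Q_A = (1/0.04)·7.059·0.9387^(2/3)·√0.00022 = 2.509 m³/s.
Channel B: Flow area A = b·y = 6.03 × 6.46 = 38.95 m². Wetted perimeter P = b + 2y = 6.03 + 2×6.46 = 18.95 m. Hydraulic radius R = A/P = 38.95/18.95 = 2.056 m. Q_B = (1/0.04)·38.95·2.056^(2/3)·√0.00022 = 23.35 m³/s.
Q_A = 2.509 m³/s vs Q_B = 23.35 m³/s, so channel B carries more.

channel B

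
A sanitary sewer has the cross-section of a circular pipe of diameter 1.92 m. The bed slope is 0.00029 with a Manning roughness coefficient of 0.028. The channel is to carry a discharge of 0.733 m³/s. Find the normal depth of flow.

Manning's equation rearranged: A R^(2/3) = nQ / (1·√S) = 0.028 × 0.733 / (√0.00029) = 1.205.
Try y = 0.924 m: A R^(2/3) = 0.8313 — short.
Try y = 1.45 m: A R^(2/3) = 1.632 — over.
Try y = 1.16 m: A R^(2/3) = 1.205 — ≈ 1.205.

y_n = 1.16 m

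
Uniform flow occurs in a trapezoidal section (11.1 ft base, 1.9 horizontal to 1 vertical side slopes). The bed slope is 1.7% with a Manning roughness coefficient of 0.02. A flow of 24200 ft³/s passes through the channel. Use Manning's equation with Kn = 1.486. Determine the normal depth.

Manning's equation rearranged: A R^(2/3) = nQ / (1.486·√S) = 0.02 × 24200 / (1.486 × √0.017) = 2498.
Trying y = 18.6 ft: A R^(2/3) = 3873 — over.
Trying y = 12.3 ft: A R^(2/3) = 1497 — short.
Trying y = 15.4 ft: A R^(2/3) = 2496 — close enough.

y_n = 15.4 ft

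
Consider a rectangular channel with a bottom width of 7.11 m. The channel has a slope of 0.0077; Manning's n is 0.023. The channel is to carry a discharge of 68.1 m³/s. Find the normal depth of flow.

Manning's equation rearranged: A R^(2/3) = nQ / (1·√S) = 0.023 × 68.1 / (√0.0077) = 17.85.
Trying y = 1.47 m: A R^(2/3) = 10.73 — short.
Trying y = 2.64 m: A R^(2/3) = 24.76 — over.
Trying y = 2.09 m: A R^(2/3) = 17.85 — ≈ 17.85.

y_n = 2.09 m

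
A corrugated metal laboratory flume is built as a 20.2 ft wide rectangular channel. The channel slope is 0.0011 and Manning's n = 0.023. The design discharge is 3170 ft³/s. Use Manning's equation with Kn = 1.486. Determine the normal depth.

y_n = 20.5 ft

Manning's equation rearranged: A R^(2/3) = nQ / (1.486·√S) = 0.023 × 3170 / (1.486 × √0.0011) = 1479.
Try y = 18.2 ft: A R^(2/3) = 1280 — short.
Try y = 20.5 ft: A R^(2/3) = 1481 — close enough.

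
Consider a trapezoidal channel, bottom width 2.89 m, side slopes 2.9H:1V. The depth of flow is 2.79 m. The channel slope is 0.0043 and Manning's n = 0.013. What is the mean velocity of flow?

With bottom width b = 2.89 m and side slope z = 2.9: A = (b + zy)y = (2.89 + 2.9×2.79)×2.79 = 30.64 m²; P = b + 2y√(1+z²) = 2.89 + 2×2.79×3.068 = 20.01 m.
Hydraulic radius R = A/P = 30.64/20.01 = 1.531 m.
From Manning's equation, V = (1/n) R^(2/3) S^(1/2) = (1/0.013) × 1.531^(2/3) × 0.0043^(1/2) = 6.7 m/s.

V = 6.7 m/s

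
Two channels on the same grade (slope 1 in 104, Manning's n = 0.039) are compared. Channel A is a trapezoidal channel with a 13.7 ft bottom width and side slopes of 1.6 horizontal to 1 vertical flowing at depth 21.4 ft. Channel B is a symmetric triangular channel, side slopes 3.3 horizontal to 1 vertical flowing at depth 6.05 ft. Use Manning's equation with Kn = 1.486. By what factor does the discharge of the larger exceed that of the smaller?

Channel A: With bottom width b = 13.7 ft and side slope z = 1.6: A = (b + zy)y = (13.7 + 1.6×21.4)×21.4 = 1026 ft²; P = b + 2y√(1+z²) = 13.7 + 2×21.4×1.887 = 94.45 ft. Hydraulic radius R = A/P = 1026/94.45 = 10.86 ft. Q_A = (1.486/0.039)·1026·10.86^(2/3)·√0.009615 = 18800 ft³/s.
Channel B: For a triangular section with side slope z = 3.3: A = zy² = 3.3×6.05² = 120.8 ft²; P = 2y√(1+z²) = 2×6.05×3.448 = 41.72 ft. Hydraulic radius R = A/P = 120.8/41.72 = 2.895 ft. Q_B = (1.486/0.039)·120.8·2.895^(2/3)·√0.009615 = 916.7 ft³/s.
The larger discharge is 18800 ft³/s and the smaller is 916.7 ft³/s; the ratio is 20.5.

20.5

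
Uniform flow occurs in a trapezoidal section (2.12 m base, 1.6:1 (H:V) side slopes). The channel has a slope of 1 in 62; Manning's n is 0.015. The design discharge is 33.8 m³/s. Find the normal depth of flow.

Manning's equation rearranged: A R^(2/3) = nQ / (1·√S) = 0.015 × 33.8 / (√0.01613) = 3.992.
Try y = 0.991 m: A R^(2/3) = 2.689 — too small.
Try y = 1.43 m: A R^(2/3) = 5.606 — too large.
Try y = 1.21 m: A R^(2/3) = 3.994 — ≈ 3.992.

y_n = 1.21 m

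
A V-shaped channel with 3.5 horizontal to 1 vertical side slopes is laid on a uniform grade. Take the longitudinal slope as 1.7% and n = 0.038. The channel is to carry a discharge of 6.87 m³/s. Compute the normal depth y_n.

Manning's equation rearranged: A R^(2/3) = nQ / (1·√S) = 0.038 × 6.87 / (√0.017) = 2.002.
Try y = 1.14 m: A R^(2/3) = 3.046 — too large.
Try y = 0.974 m: A R^(2/3) = 2.002 — matches.

y_n = 0.974 m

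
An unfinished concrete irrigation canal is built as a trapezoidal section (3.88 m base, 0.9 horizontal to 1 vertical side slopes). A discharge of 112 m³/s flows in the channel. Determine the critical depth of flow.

y_c = 3.38 m

At critical depth, Q² T / (g A³) = 1, i.e. A³/T = Q²/g = 112²/9.81 = 1279.
At y = 3.86 m: A³/T = 2112 — over.
At y = 2.42 m: A³/T = 382.6 — short.
At y = 3.38 m: A³/T = 1285 — matches.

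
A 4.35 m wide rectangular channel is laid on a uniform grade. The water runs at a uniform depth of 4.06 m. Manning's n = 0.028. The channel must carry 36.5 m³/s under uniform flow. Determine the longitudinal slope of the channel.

Flow area A = b·y = 4.35 × 4.06 = 17.66 m². Wetted perimeter P = b + 2y = 4.35 + 2×4.06 = 12.47 m.
Hydraulic radius R = A/P = 17.66/12.47 = 1.416 m.
From Manning's equation, S = [nQ / (1 A R^(2/3))]² = [0.028 × 36.5 / (1 × 17.66 × 1.416^(2/3))]² = 0.00211.

S = 0.00211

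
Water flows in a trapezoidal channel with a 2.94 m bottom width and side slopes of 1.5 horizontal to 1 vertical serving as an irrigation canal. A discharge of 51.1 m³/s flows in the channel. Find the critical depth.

y_c = 2.19 m

At critical depth, Q² T / (g A³) = 1, i.e. A³/T = Q²/g = 51.1²/9.81 = 266.2.
Trying y = 1.49 m: A³/T = 61.87 — low.
Trying y = 2.19 m: A³/T = 266.4 — ≈ 266.2.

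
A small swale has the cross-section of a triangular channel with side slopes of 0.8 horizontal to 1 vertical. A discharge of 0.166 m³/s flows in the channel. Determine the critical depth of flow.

At critical depth, Q² T / (g A³) = 1, i.e. A³/T = Q²/g = 0.166²/9.81 = 0.002809.
Try y = 0.336 m: A³/T = 0.00137 — low.
Try y = 0.487 m: A³/T = 0.008766 — high.
Try y = 0.388 m: A³/T = 0.002814 — matches.

y_c = 0.388 m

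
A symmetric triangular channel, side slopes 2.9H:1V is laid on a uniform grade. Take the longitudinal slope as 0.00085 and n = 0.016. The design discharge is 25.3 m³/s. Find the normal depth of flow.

Manning's equation rearranged: A R^(2/3) = nQ / (1·√S) = 0.016 × 25.3 / (√0.00085) = 13.88.
Trying y = 1.66 m: A R^(2/3) = 6.798 — low.
Trying y = 2.64 m: A R^(2/3) = 23.43 — high.
Trying y = 2.17 m: A R^(2/3) = 13.89 — close enough.

y_n = 2.17 m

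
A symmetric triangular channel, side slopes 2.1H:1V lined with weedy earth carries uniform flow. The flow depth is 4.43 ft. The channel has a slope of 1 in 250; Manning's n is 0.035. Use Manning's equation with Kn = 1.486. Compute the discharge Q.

For a triangular section with side slope z = 2.1: A = zy² = 2.1×4.43² = 41.21 ft²; P = 2y√(1+z²) = 2×4.43×2.326 = 20.61 ft.
Hydraulic radius R = A/P = 41.21/20.61 = 2 ft.
Manning's equation: Q = (1.486/n) A R^(2/3) S^(1/2) = (1.486/0.035) × 41.21 × 2^(2/3) × 0.004^(1/2) = 176 ft³/s.

Q = 176 ft³/s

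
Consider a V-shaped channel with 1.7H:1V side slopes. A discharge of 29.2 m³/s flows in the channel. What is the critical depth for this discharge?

At critical depth, Q² T / (g A³) = 1, i.e. A³/T = Q²/g = 29.2²/9.81 = 86.92.
At y = 2.78 m: A³/T = 239.9 — high.
At y = 1.91 m: A³/T = 36.73 — low.
At y = 2.27 m: A³/T = 87.1 — close enough.

y_c = 2.27 m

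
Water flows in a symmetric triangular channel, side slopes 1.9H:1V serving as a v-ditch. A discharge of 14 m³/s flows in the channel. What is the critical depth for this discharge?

At critical depth, Q² T / (g A³) = 1, i.e. A³/T = Q²/g = 14²/9.81 = 19.98.
At y = 1.86 m: A³/T = 40.18 — too large.
At y = 1.35 m: A³/T = 8.094 — too small.
At y = 1.62 m: A³/T = 20.14 — matches.

y_c = 1.62 m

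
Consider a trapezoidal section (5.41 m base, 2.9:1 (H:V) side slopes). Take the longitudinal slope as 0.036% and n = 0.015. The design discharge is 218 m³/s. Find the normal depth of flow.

y_n = 4.73 m

Manning's equation rearranged: A R^(2/3) = nQ / (1·√S) = 0.015 × 218 / (√0.00036) = 172.3.
At y = 5.97 m: A R^(2/3) = 296.2 — over.
At y = 3.62 m: A R^(2/3) = 93.99 — short.
At y = 4.73 m: A R^(2/3) = 172.3 — matches.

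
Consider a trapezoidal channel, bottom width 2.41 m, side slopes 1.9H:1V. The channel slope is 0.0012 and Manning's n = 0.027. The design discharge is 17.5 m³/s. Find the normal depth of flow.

y_n = 2.01 m

Manning's equation rearranged: A R^(2/3) = nQ / (1·√S) = 0.027 × 17.5 / (√0.0012) = 13.64.
Trying y = 1.79 m: A R^(2/3) = 10.61 — short.
Trying y = 2.37 m: A R^(2/3) = 19.53 — over.
Trying y = 2.01 m: A R^(2/3) = 13.61 — ≈ 13.64.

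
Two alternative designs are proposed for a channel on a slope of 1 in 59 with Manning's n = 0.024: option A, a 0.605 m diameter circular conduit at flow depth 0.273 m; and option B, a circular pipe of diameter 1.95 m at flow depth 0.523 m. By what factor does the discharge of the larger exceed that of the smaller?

8.52

Channel A: For a circular section of diameter D = 0.605 m at depth y = 0.273 m, the central angle is θ = 2 arccos(1 − 2y/D) = 2.946 rad. Then A = (D²/8)(θ − sin θ) = 0.1259 m² and P = Dθ/2 = 0.8912 m. Hydraulic radius R = A/P = 0.1259/0.8912 = 0.1413 m. Q_A = (1/0.024)·0.1259·0.1413^(2/3)·√0.01695 = 0.1853 m³/s.
Channel B: For a circular section of diameter D = 1.95 m at depth y = 0.523 m, the central angle is θ = 2 arccos(1 − 2y/D) = 2.178 rad. Then A = (D²/8)(θ − sin θ) = 0.6445 m² and P = Dθ/2 = 2.123 m. Hydraulic radius R = A/P = 0.6445/2.123 = 0.3036 m. Q_B = (1/0.024)·0.6445·0.3036^(2/3)·√0.01695 = 1.579 m³/s.
The larger discharge is 1.579 m³/s and the smaller is 0.1853 m³/s; the ratio is 8.52.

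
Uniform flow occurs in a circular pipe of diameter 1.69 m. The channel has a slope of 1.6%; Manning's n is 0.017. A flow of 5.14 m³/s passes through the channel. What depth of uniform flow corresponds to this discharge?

Manning's equation rearranged: A R^(2/3) = nQ / (1·√S) = 0.017 × 5.14 / (√0.016) = 0.6908.
Trying y = 1.01 m: A R^(2/3) = 0.8434 — over.
Trying y = 0.891 m: A R^(2/3) = 0.6902 — close enough.

y_n = 0.891 m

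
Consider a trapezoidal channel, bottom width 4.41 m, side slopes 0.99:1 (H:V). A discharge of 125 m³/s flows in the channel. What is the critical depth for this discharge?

y_c = 3.36 m

At critical depth, Q² T / (g A³) = 1, i.e. A³/T = Q²/g = 125²/9.81 = 1593.
Trying y = 2.46 m: A³/T = 514.5 — too small.
Trying y = 3.8 m: A³/T = 2509 — too large.
Trying y = 3.36 m: A³/T = 1588 — close enough.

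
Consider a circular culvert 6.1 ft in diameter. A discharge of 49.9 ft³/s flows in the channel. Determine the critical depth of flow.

y_c = 1.87 ft

At critical depth, Q² T / (g A³) = 1, i.e. A³/T = Q²/g = 49.9²/32.2 = 77.33.
Trying y = 1.37 ft: A³/T = 23.24 — low.
Trying y = 2.38 ft: A³/T = 197.8 — high.
Trying y = 1.87 ft: A³/T = 77.98 — ≈ 77.33.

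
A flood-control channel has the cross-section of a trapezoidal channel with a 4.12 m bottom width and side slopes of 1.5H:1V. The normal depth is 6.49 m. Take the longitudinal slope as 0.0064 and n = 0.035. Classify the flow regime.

subcritical

With bottom width b = 4.12 m and side slope z = 1.5: A = (b + zy)y = (4.12 + 1.5×6.49)×6.49 = 89.92 m²; P = b + 2y√(1+z²) = 4.12 + 2×6.49×1.803 = 27.52 m.
Hydraulic radius R = A/P = 89.92/27.52 = 3.267 m.
V = (1/n) R^(2/3) √S = (1/0.035) × 3.267^(2/3) × √0.0064 = 5.033 m/s. Hydraulic depth D_h = A/T = 89.92/23.59 = 3.812 m.
Froude number Fr = V/√(g·D_h) = 5.033/√(9.81×3.812) = 0.823, which is less than 1, so the flow is subcritical.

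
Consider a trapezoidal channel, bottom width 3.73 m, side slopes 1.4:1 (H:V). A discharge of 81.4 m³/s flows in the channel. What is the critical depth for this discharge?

y_c = 2.64 m

At critical depth, Q² T / (g A³) = 1, i.e. A³/T = Q²/g = 81.4²/9.81 = 675.4.
Try y = 1.98 m: A³/T = 230.1 — too small.
Try y = 3.19 m: A³/T = 1411 — too large.
Try y = 2.64 m: A³/T = 677.5 — ≈ 675.4.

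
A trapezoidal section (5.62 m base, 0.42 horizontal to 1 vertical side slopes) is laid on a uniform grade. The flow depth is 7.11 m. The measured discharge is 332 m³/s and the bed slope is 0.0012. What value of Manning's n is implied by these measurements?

n = 0.013

With bottom width b = 5.62 m and side slope z = 0.42: A = (b + zy)y = (5.62 + 0.42×7.11)×7.11 = 61.19 m²; P = b + 2y√(1+z²) = 5.62 + 2×7.11×1.085 = 21.04 m.
Hydraulic radius R = A/P = 61.19/21.04 = 2.908 m.
Rearranging Manning's equation: n = (1/Q) A R^(2/3) S^(1/2) = (1/332) × 61.19 × 2.908^(2/3) × √0.0012 = 0.013.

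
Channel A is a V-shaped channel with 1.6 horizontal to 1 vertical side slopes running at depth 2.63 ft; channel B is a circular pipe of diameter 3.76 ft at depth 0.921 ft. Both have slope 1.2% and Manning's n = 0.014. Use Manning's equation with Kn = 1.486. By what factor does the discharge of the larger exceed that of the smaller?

Channel A: For a triangular section with side slope z = 1.6: A = zy² = 1.6×2.63² = 11.07 ft²; P = 2y√(1+z²) = 2×2.63×1.887 = 9.925 ft. Hydraulic radius R = A/P = 11.07/9.925 = 1.115 ft. Q_A = (1.486/0.014)·11.07·1.115^(2/3)·√0.012 = 138.4 ft³/s.
Channel B: For a circular section of diameter D = 3.76 ft at depth y = 0.921 ft, the central angle is θ = 2 arccos(1 − 2y/D) = 2.071 rad. Then A = (D²/8)(θ − sin θ) = 2.109 ft² and P = Dθ/2 = 3.893 ft. Hydraulic radius R = A/P = 2.109/3.893 = 0.5417 ft. Q_B = (1.486/0.014)·2.109·0.5417^(2/3)·√0.012 = 16.3 ft³/s.
The larger discharge is 138.4 ft³/s and the smaller is 16.3 ft³/s; the ratio is 8.49.

8.49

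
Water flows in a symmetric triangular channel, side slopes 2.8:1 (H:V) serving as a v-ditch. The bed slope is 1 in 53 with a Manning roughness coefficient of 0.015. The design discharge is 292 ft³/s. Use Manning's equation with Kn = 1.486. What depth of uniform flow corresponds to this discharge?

y_n = 2.59 ft

Manning's equation rearranged: A R^(2/3) = nQ / (1.486·√S) = 0.015 × 292 / (1.486 × √0.01887) = 21.46.
At y = 2.93 ft: A R^(2/3) = 29.79 — too large.
At y = 2.59 ft: A R^(2/3) = 21.44 — close enough.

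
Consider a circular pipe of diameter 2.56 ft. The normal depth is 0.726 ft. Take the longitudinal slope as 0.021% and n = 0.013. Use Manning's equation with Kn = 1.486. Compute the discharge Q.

Q = 1.11 ft³/s

For a circular section of diameter D = 2.56 ft at depth y = 0.726 ft, the central angle is θ = 2 arccos(1 − 2y/D) = 2.246 rad. Then A = (D²/8)(θ − sin θ) = 1.201 ft² and P = Dθ/2 = 2.875 ft.
Hydraulic radius R = A/P = 1.201/2.875 = 0.4177 ft.
Manning's equation: Q = (1.486/n) A R^(2/3) S^(1/2) = (1.486/0.013) × 1.201 × 0.4177^(2/3) × 0.00021^(1/2) = 1.11 ft³/s.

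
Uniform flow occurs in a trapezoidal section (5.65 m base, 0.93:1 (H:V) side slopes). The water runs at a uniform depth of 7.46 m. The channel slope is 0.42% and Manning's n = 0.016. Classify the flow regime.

With bottom width b = 5.65 m and side slope z = 0.93: A = (b + zy)y = (5.65 + 0.93×7.46)×7.46 = 93.9 m²; P = b + 2y√(1+z²) = 5.65 + 2×7.46×1.366 = 26.02 m.
Hydraulic radius R = A/P = 93.9/26.02 = 3.608 m.
V = (1/n) R^(2/3) √S = (1/0.016) × 3.608^(2/3) × √0.0042 = 9.529 m/s. Hydraulic depth D_h = A/T = 93.9/19.53 = 4.809 m.
Froude number Fr = V/√(g·D_h) = 9.529/√(9.81×4.809) = 1.39, which is greater than 1, so the flow is supercritical.

supercritical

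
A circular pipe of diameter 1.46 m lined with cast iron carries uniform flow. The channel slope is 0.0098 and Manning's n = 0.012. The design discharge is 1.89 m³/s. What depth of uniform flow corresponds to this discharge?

Manning's equation rearranged: A R^(2/3) = nQ / (1·√S) = 0.012 × 1.89 / (√0.0098) = 0.2291.
Trying y = 0.402 m: A R^(2/3) = 0.1417 — low.
Trying y = 0.516 m: A R^(2/3) = 0.229 — ≈ 0.2291.

y_n = 0.516 m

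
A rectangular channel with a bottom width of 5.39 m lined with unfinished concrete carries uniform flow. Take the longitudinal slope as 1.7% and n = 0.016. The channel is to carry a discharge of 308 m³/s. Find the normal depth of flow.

Manning's equation rearranged: A R^(2/3) = nQ / (1·√S) = 0.016 × 308 / (√0.017) = 37.8.
At y = 4.23 m: A R^(2/3) = 31.79 — too small.
At y = 4.86 m: A R^(2/3) = 37.8 — close enough.

y_n = 4.86 m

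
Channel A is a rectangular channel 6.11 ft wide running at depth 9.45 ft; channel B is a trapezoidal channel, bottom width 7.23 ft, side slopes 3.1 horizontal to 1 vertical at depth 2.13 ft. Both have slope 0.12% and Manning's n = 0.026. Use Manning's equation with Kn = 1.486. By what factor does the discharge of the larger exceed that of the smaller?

Channel A: Flow area A = b·y = 6.11 × 9.45 = 57.74 ft². Wetted perimeter P = b + 2y = 6.11 + 2×9.45 = 25.01 ft. Hydraulic radius R = A/P = 57.74/25.01 = 2.309 ft. Q_A = (1.486/0.026)·57.74·2.309^(2/3)·√0.0012 = 199.7 ft³/s.
Channel B: With bottom width b = 7.23 ft and side slope z = 3.1: A = (b + zy)y = (7.23 + 3.1×2.13)×2.13 = 29.46 ft²; P = b + 2y√(1+z²) = 7.23 + 2×2.13×3.257 = 21.11 ft. Hydraulic radius R = A/P = 29.46/21.11 = 1.396 ft. Q_B = (1.486/0.026)·29.46·1.396^(2/3)·√0.0012 = 72.87 ft³/s.
The larger discharge is 199.7 ft³/s and the smaller is 72.87 ft³/s; the ratio is 2.74.

2.74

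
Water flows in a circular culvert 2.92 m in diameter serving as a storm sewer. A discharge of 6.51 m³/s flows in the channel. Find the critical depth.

y_c = 1.1 m

At critical depth, Q² T / (g A³) = 1, i.e. A³/T = Q²/g = 6.51²/9.81 = 4.32.
Try y = 0.862 m: A³/T = 1.693 — too small.
Try y = 1.21 m: A³/T = 6.265 — too large.
Try y = 1.1 m: A³/T = 4.344 — close enough.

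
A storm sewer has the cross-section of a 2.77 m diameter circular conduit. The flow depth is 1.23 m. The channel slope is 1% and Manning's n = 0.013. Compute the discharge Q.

Q = 14.8 m³/s

For a circular section of diameter D = 2.77 m at depth y = 1.23 m, the central angle is θ = 2 arccos(1 − 2y/D) = 2.917 rad. Then A = (D²/8)(θ − sin θ) = 2.585 m² and P = Dθ/2 = 4.04 m.
Hydraulic radius R = A/P = 2.585/4.04 = 0.6397 m.
Manning's equation: Q = (1/n) A R^(2/3) S^(1/2) = (1/0.013) × 2.585 × 0.6397^(2/3) × 0.01^(1/2) = 14.8 m³/s.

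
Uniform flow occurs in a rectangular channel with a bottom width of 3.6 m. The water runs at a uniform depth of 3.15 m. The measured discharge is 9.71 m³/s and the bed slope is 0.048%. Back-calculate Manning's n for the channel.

n = 0.028

Flow area A = b·y = 3.6 × 3.15 = 11.34 m². Wetted perimeter P = b + 2y = 3.6 + 2×3.15 = 9.9 m.
Hydraulic radius R = A/P = 11.34/9.9 = 1.145 m.
Rearranging Manning's equation: n = (1/Q) A R^(2/3) S^(1/2) = (1/9.71) × 11.34 × 1.145^(2/3) × √0.00048 = 0.028.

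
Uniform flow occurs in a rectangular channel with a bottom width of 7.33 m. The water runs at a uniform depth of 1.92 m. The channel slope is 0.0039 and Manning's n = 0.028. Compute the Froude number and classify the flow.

subcritical

Flow area A = b·y = 7.33 × 1.92 = 14.07 m². Wetted perimeter P = b + 2y = 7.33 + 2×1.92 = 11.17 m.
Hydraulic radius R = A/P = 14.07/11.17 = 1.26 m.
V = (1/n) R^(2/3) √S = (1/0.028) × 1.26^(2/3) × √0.0039 = 2.602 m/s. Hydraulic depth D_h = A/T = 14.07/7.33 = 1.92 m.
Froude number Fr = V/√(g·D_h) = 2.602/√(9.81×1.92) = 0.6, which is less than 1, so the flow is subcritical.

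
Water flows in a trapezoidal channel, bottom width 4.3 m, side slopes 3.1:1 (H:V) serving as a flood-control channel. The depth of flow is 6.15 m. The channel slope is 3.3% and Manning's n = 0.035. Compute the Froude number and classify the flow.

supercritical

With bottom width b = 4.3 m and side slope z = 3.1: A = (b + zy)y = (4.3 + 3.1×6.15)×6.15 = 143.7 m²; P = b + 2y√(1+z²) = 4.3 + 2×6.15×3.257 = 44.36 m.
Hydraulic radius R = A/P = 143.7/44.36 = 3.239 m.
V = (1/n) R^(2/3) √S = (1/0.035) × 3.239^(2/3) × √0.033 = 11.36 m/s. Hydraulic depth D_h = A/T = 143.7/42.43 = 3.387 m.
Froude number Fr = V/√(g·D_h) = 11.36/√(9.81×3.387) = 1.97, which is greater than 1, so the flow is supercritical.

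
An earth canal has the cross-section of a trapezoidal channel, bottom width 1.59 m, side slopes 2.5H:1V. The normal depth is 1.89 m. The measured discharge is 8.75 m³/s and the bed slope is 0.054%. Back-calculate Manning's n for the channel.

With bottom width b = 1.59 m and side slope z = 2.5: A = (b + zy)y = (1.59 + 2.5×1.89)×1.89 = 11.94 m²; P = b + 2y√(1+z²) = 1.59 + 2×1.89×2.693 = 11.77 m.
Hydraulic radius R = A/P = 11.94/11.77 = 1.014 m.
Rearranging Manning's equation: n = (1/Q) A R^(2/3) S^(1/2) = (1/8.75) × 11.94 × 1.014^(2/3) × √0.00054 = 0.032.

n = 0.032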